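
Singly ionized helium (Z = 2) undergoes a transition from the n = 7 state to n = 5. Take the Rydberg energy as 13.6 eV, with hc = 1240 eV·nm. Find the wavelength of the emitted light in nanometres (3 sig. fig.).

1160 nm

For Z = 2 the level energies scale as Z², so the effective Rydberg energy is 13.6 × 4 = 54.40 eV.
ΔE = 54.40 × (1/5² − 1/7²) = 54.40 × 0.01959 = 1.066 eV.
λ = hc/ΔE = 1240 / 1.066 = 1160 nm.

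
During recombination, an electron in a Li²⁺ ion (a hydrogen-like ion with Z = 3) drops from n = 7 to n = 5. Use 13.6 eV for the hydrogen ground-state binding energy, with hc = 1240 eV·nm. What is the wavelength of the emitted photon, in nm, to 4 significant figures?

For Z = 3 the level energies scale as Z², so the effective Rydberg energy is 13.6 × 9 = 122.4 eV.
ΔE = 122.4 × (1/5² − 1/7²) = 122.4 × 0.01959 = 2.398 eV.
λ = hc/ΔE = 1240 / 2.398 = 517.1 nm.

517.1 nm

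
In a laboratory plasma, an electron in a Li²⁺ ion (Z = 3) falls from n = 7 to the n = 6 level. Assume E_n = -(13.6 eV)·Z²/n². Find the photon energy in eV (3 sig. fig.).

0.902 eV

The Bohr energies scale as Z², so for Z = 3: E_n = −122.4/n² eV.
E_7 = −122.4/49 = −2.498 eV and E_6 = −122.4/36 = −3.400 eV.
The photon energy is |E_7 − E_6| = 0.902 eV.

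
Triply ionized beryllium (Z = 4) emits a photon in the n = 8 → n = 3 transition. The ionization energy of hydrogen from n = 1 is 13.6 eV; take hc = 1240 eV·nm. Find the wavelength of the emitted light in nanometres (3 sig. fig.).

59.7 nm

For Z = 4 the level energies scale as Z², so the effective Rydberg energy is 13.6 × 16 = 217.6 eV.
ΔE = 217.6 × (1/3² − 1/8²) = 217.6 × 0.09549 = 20.78 eV.
λ = hc/ΔE = 1240 / 20.78 = 59.7 nm.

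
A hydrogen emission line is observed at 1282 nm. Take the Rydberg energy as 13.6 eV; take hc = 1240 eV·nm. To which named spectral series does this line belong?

ΔE = 1240/1282 = 0.9672 eV.
This matches 13.6 × (1/3² − 1/5²), so n_f = 3: the Paschen series.

Paschen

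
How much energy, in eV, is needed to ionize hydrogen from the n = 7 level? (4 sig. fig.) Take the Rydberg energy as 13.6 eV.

E_7 = −13.60/49 = −0.2776 eV, so ionization (to E = 0) requires 0.2776 eV.

0.2776 eV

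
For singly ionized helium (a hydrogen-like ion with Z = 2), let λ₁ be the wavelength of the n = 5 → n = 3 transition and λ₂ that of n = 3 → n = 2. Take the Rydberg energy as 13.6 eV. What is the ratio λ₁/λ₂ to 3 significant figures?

λ ∝ 1/ΔE ∝ 1/(1/n_f² − 1/n_i²), and the Z² and hc factors cancel in the ratio.
λ₁/λ₂ = (1/2² − 1/3²)/(1/3² − 1/5²) = 0.1389/0.07111 = 1.95.

1.95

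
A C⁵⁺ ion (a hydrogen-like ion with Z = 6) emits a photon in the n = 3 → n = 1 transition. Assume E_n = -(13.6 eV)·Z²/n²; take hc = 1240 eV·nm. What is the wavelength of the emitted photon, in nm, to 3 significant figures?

For Z = 6 the level energies scale as Z², so the effective Rydberg energy is 13.6 × 36 = 489.6 eV.
ΔE = 489.6 × (1/1² − 1/3²) = 489.6 × 0.8889 = 435.2 eV.
λ = hc/ΔE = 1240 / 435.2 = 2.85 nm.

2.85 nm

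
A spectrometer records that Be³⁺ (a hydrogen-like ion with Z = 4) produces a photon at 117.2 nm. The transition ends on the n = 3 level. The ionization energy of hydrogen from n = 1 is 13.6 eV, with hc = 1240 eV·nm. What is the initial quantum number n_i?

The photon energy is ΔE = hc/λ = 1240 / 117.2 = 10.58 eV.
With Z = 4, ΔE = 217.6 × (1/n_f² − 1/n_i²), so 1/n_f² − 1/n_i² = 0.04862.
With n_f = 3: 1/n_i² = 1/9 − 0.04862 = 0.06249, so n_i ≈ 4.00.

n_i = 4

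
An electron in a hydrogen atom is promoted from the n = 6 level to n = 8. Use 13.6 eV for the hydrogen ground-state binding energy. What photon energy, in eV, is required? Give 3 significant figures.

0.165 eV

E_8 = −13.60/64 = −0.2125 eV and E_6 = −13.60/36 = −0.3778 eV.
The photon energy is |E_8 − E_6| = 0.165 eV.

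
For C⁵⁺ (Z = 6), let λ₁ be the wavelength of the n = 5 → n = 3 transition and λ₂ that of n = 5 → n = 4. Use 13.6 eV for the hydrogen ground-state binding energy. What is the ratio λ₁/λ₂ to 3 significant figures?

0.316

λ ∝ 1/ΔE ∝ 1/(1/n_f² − 1/n_i²), and the Z² and hc factors cancel in the ratio.
λ₁/λ₂ = (1/4² − 1/5²)/(1/3² − 1/5²) = 0.02250/0.07111 = 0.316.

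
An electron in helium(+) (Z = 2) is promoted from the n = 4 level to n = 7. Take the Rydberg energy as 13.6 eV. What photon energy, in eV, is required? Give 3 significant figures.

The Bohr energies scale as Z², so for Z = 2: E_n = −54.40/n² eV.
E_7 = −54.40/49 = −1.110 eV and E_4 = −54.40/16 = −3.400 eV.
The photon energy is |E_7 − E_4| = 2.29 eV.

2.29 eV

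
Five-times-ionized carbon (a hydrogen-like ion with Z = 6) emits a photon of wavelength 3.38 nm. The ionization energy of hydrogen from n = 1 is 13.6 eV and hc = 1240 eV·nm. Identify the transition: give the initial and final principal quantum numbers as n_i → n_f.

n_i = 2, n_f = 1

The photon energy is ΔE = hc/λ = 1240 / 3.38 = 366.9 eV.
With Z = 6, ΔE = 489.6 × (1/n_f² − 1/n_i²), so 1/n_f² − 1/n_i² = 0.7493.
Trying n_f = 1 gives 1/n_i² = 0.2507, i.e. n_i ≈ 2; this pair matches.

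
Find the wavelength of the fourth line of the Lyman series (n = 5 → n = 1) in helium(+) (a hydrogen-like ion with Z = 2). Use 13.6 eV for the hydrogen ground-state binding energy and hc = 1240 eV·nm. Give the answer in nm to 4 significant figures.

23.74 nm

The Lyman series terminates on n_f = 1; the fourth line has n_i = 1+4 = 5.
ΔE = 54.40 × (1/1² − 1/5²) = 52.22 eV.
λ = 1240 / 52.22 = 23.74 nm.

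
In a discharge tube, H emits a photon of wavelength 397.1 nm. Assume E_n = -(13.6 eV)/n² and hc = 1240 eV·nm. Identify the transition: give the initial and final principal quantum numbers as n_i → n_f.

The photon energy is ΔE = hc/λ = 1240 / 397.1 = 3.123 eV.
With Z = 1, ΔE = 13.60 × (1/n_f² − 1/n_i²), so 1/n_f² − 1/n_i² = 0.2296.
Trying n_f = 2 gives 1/n_i² = 0.02039, i.e. n_i ≈ 7; this pair matches.

n_i = 7, n_f = 2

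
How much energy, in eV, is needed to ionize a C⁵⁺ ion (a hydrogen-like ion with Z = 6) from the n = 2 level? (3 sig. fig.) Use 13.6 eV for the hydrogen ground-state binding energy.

E_n = −13.6 Z²/n² = −489.6/n² eV for Z = 6.
E_2 = −489.6/4 = −122 eV, so ionization (to E = 0) requires 122 eV.

122 eV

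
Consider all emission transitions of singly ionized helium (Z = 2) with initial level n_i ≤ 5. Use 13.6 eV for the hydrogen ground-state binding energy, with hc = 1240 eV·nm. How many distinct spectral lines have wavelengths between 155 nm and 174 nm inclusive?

1

Enumerate all n_i → n_f pairs with 1 ≤ n_f < n_i ≤ 5 and compute λ = 1240 / [13.6·4·(1/n_f² − 1/n_i²)].
Lines falling in [155, 174] nm: 3→2 (164.1 nm).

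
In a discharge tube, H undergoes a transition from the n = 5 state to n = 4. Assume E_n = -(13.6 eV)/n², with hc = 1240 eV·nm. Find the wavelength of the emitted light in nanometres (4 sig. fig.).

ΔE = 13.60 × (1/4² − 1/5²) = 13.60 × 0.02250 = 0.3060 eV.
λ = hc/ΔE = 1240 / 0.3060 = 4052 nm.
This line belongs to the Brackett series.

4052 nm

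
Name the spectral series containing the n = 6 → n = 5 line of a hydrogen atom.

The series is set by the lower level: n_f = 5 is the Pfund series.

Pfund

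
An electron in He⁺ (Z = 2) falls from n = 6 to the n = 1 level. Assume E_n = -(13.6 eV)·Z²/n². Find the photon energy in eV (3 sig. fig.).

The Bohr energies scale as Z², so for Z = 2: E_n = −54.40/n² eV.
E_6 = −54.40/36 = −1.511 eV and E_1 = −54.40/1 = −54.40 eV.
The photon energy is |E_6 − E_1| = 52.9 eV.

52.9 eV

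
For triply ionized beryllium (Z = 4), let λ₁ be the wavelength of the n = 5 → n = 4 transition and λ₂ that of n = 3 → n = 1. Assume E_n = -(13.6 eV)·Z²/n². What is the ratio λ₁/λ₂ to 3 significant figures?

λ ∝ 1/ΔE ∝ 1/(1/n_f² − 1/n_i²), and the Z² and hc factors cancel in the ratio.
λ₁/λ₂ = (1/1² − 1/3²)/(1/4² − 1/5²) = 0.8889/0.02250 = 39.5.

39.5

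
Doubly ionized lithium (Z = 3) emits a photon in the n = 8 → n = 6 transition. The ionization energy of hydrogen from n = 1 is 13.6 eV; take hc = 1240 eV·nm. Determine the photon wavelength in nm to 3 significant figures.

834 nm

For Z = 3 the level energies scale as Z², so the effective Rydberg energy is 13.6 × 9 = 122.4 eV.
ΔE = 122.4 × (1/6² − 1/8²) = 122.4 × 0.01215 = 1.488 eV.
λ = hc/ΔE = 1240 / 1.488 = 834 nm.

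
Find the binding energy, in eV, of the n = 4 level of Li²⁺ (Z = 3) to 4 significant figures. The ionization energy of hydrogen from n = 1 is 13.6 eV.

E_n = −13.6 Z²/n² = −122.4/n² eV for Z = 3.
E_4 = −122.4/16 = −7.650 eV, so ionization (to E = 0) requires 7.650 eV.

7.650 eV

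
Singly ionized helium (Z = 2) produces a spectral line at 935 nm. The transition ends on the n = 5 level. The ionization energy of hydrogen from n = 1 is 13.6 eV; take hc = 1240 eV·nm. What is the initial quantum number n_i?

n_i = 8

The photon energy is ΔE = hc/λ = 1240 / 935 = 1.326 eV.
With Z = 2, ΔE = 54.40 × (1/n_f² − 1/n_i²), so 1/n_f² − 1/n_i² = 0.02438.
With n_f = 5: 1/n_i² = 1/25 − 0.02438 = 0.01562, so n_i ≈ 8.00.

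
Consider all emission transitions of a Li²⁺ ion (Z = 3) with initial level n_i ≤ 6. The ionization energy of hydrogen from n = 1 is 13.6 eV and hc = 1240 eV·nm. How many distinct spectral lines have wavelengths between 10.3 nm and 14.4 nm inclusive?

Enumerate all n_i → n_f pairs with 1 ≤ n_f < n_i ≤ 6 and compute λ = 1240 / [13.6·9·(1/n_f² − 1/n_i²)].
Lines falling in [10.3, 14.4] nm: 6→1 (10.42 nm), 5→1 (10.55 nm), 4→1 (10.81 nm), 3→1 (11.40 nm), 2→1 (13.51 nm).

5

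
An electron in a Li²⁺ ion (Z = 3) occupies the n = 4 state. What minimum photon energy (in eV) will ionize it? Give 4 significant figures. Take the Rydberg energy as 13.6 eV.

E_n = −13.6 Z²/n² = −122.4/n² eV for Z = 3.
E_4 = −122.4/16 = −7.650 eV, so ionization (to E = 0) requires 7.650 eV.

7.650 eV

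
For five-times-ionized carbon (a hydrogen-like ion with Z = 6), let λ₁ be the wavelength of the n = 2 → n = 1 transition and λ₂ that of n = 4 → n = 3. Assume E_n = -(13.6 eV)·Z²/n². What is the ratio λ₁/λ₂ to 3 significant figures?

0.0648

λ ∝ 1/ΔE ∝ 1/(1/n_f² − 1/n_i²), and the Z² and hc factors cancel in the ratio.
λ₁/λ₂ = (1/3² − 1/4²)/(1/1² − 1/2²) = 0.04861/0.7500 = 0.0648.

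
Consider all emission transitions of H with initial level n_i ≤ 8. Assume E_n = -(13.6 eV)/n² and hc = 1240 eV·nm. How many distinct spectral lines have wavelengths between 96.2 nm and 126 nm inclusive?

Enumerate all n_i → n_f pairs with 1 ≤ n_f < n_i ≤ 8 and compute λ = 1240 / [13.6·1·(1/n_f² − 1/n_i²)].
Lines falling in [96.2, 126] nm: 4→1 (97.25 nm), 3→1 (102.6 nm), 2→1 (121.6 nm).

3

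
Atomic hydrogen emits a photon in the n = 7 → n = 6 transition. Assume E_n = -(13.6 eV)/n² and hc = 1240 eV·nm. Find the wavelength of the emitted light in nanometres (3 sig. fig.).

ΔE = 13.60 × (1/6² − 1/7²) = 13.60 × 0.007370 = 0.1002 eV.
λ = hc/ΔE = 1240 / 0.1002 = 12400 nm.

12400 nm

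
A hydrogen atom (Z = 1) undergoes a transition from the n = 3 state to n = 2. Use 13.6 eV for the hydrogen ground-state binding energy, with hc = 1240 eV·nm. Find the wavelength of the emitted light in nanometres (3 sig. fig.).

ΔE = 13.60 × (1/2² − 1/3²) = 13.60 × 0.1389 = 1.889 eV.
λ = hc/ΔE = 1240 / 1.889 = 656 nm.

656 nm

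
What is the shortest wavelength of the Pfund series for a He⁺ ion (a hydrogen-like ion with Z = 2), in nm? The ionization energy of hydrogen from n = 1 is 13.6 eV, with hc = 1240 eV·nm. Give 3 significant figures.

570 nm

The Pfund series has lower level n_f = 5; the series limit corresponds to n_i → ∞.
ΔE_max = 13.6 × 4 / 5² = 2.176 eV.
λ_min = 1240 / 2.176 = 570 nm.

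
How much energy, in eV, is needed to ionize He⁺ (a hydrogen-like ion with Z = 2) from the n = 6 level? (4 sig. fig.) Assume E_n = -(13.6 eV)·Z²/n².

1.511 eV

E_n = −13.6 Z²/n² = −54.40/n² eV for Z = 2.
E_6 = −54.40/36 = −1.511 eV, so ionization (to E = 0) requires 1.511 eV.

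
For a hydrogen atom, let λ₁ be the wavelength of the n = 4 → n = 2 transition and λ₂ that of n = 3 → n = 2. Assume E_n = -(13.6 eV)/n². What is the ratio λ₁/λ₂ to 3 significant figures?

λ ∝ 1/ΔE ∝ 1/(1/n_f² − 1/n_i²), and the Z² and hc factors cancel in the ratio.
λ₁/λ₂ = (1/2² − 1/3²)/(1/2² − 1/4²) = 0.1389/0.1875 = 0.741.

0.741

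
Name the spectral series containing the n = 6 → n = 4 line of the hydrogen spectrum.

Brackett

The series is set by the lower level: n_f = 4 is the Brackett series.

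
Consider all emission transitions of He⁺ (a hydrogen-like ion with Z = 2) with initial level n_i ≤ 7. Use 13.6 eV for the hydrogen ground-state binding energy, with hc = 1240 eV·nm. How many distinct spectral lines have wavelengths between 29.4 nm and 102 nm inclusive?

2

Enumerate all n_i → n_f pairs with 1 ≤ n_f < n_i ≤ 7 and compute λ = 1240 / [13.6·4·(1/n_f² − 1/n_i²)].
Lines falling in [29.4, 102] nm: 2→1 (30.39 nm), 7→2 (99.28 nm).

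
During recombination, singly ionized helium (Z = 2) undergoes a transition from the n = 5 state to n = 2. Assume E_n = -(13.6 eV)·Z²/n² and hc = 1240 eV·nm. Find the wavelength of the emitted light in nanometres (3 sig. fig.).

109 nm

For Z = 2 the level energies scale as Z², so the effective Rydberg energy is 13.6 × 4 = 54.40 eV.
ΔE = 54.40 × (1/2² − 1/5²) = 54.40 × 0.2100 = 11.42 eV.
λ = hc/ΔE = 1240 / 11.42 = 109 nm.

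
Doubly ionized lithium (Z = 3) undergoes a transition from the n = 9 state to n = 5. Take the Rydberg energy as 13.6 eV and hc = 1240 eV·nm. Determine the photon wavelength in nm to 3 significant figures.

366 nm

For Z = 3 the level energies scale as Z², so the effective Rydberg energy is 13.6 × 9 = 122.4 eV.
ΔE = 122.4 × (1/5² − 1/9²) = 122.4 × 0.02765 = 3.385 eV.
λ = hc/ΔE = 1240 / 3.385 = 366 nm.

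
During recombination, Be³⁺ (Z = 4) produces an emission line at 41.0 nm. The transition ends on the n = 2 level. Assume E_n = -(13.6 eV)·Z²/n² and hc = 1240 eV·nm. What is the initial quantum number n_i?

n_i = 3

The photon energy is ΔE = hc/λ = 1240 / 41.0 = 30.24 eV.
With Z = 4, ΔE = 217.6 × (1/n_f² − 1/n_i²), so 1/n_f² − 1/n_i² = 0.1390.
With n_f = 2: 1/n_i² = 1/4 − 0.1390 = 0.1110, so n_i ≈ 3.00.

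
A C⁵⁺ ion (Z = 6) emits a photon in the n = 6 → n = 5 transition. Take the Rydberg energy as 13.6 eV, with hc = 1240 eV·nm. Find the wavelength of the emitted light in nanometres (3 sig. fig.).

207 nm

For Z = 6 the level energies scale as Z², so the effective Rydberg energy is 13.6 × 36 = 489.6 eV.
ΔE = 489.6 × (1/5² − 1/6²) = 489.6 × 0.01222 = 5.984 eV.
λ = hc/ΔE = 1240 / 5.984 = 207 nm.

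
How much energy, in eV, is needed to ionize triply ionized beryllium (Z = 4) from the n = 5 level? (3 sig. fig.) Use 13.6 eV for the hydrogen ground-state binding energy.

E_n = −13.6 Z²/n² = −217.6/n² eV for Z = 4.
E_5 = −217.6/25 = −8.70 eV, so ionization (to E = 0) requires 8.70 eV.

8.70 eV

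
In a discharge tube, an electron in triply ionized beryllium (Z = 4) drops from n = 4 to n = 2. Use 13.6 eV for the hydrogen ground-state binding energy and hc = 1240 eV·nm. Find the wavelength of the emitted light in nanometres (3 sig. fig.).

For Z = 4 the level energies scale as Z², so the effective Rydberg energy is 13.6 × 16 = 217.6 eV.
ΔE = 217.6 × (1/2² − 1/4²) = 217.6 × 0.1875 = 40.80 eV.
λ = hc/ΔE = 1240 / 40.80 = 30.4 nm.

30.4 nm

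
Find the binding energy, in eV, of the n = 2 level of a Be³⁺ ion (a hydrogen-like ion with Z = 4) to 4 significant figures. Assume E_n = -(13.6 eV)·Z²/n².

E_n = −13.6 Z²/n² = −217.6/n² eV for Z = 4.
E_2 = −217.6/4 = −54.40 eV, so ionization (to E = 0) requires 54.40 eV.

54.40 eV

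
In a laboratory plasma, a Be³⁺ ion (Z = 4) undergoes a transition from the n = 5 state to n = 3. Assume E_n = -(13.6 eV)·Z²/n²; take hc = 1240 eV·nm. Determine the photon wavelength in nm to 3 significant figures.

For Z = 4 the level energies scale as Z², so the effective Rydberg energy is 13.6 × 16 = 217.6 eV.
ΔE = 217.6 × (1/3² − 1/5²) = 217.6 × 0.07111 = 15.47 eV.
λ = hc/ΔE = 1240 / 15.47 = 80.1 nm.

80.1 nm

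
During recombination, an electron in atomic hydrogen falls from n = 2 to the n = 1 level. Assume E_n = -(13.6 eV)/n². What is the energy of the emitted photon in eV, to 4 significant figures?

10.20 eV

E_2 = −13.60/4 = −3.400 eV and E_1 = −13.60/1 = −13.60 eV.
The photon energy is |E_2 − E_1| = 10.20 eV.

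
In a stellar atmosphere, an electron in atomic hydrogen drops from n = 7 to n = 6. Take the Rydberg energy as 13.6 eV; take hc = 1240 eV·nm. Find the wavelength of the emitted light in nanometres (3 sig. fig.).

12400 nm

ΔE = 13.60 × (1/6² − 1/7²) = 13.60 × 0.007370 = 0.1002 eV.
λ = hc/ΔE = 1240 / 0.1002 = 12400 nm.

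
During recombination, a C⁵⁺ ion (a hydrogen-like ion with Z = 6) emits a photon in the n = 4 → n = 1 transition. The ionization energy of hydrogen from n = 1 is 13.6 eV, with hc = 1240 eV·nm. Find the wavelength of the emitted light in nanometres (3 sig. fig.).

For Z = 6 the level energies scale as Z², so the effective Rydberg energy is 13.6 × 36 = 489.6 eV.
ΔE = 489.6 × (1/1² − 1/4²) = 489.6 × 0.9375 = 459.0 eV.
λ = hc/ΔE = 1240 / 459.0 = 2.70 nm.

2.70 nm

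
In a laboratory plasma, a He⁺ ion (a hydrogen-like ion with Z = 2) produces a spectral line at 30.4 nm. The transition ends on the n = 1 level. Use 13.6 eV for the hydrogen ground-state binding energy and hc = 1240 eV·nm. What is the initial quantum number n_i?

n_i = 2

The photon energy is ΔE = hc/λ = 1240 / 30.4 = 40.79 eV.
With Z = 2, ΔE = 54.40 × (1/n_f² − 1/n_i²), so 1/n_f² − 1/n_i² = 0.7498.
With n_f = 1: 1/n_i² = 1/1 − 0.7498 = 0.2502, so n_i ≈ 2.00.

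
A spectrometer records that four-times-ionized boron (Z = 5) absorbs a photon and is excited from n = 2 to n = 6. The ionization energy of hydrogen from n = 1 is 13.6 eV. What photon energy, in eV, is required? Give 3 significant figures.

75.6 eV

The Bohr energies scale as Z², so for Z = 5: E_n = −340.0/n² eV.
E_6 = −340.0/36 = −9.444 eV and E_2 = −340.0/4 = −85.00 eV.
The photon energy is |E_6 − E_2| = 75.6 eV.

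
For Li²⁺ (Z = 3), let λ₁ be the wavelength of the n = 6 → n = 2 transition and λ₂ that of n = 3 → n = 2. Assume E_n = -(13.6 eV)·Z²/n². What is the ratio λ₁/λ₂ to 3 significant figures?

λ ∝ 1/ΔE ∝ 1/(1/n_f² − 1/n_i²), and the Z² and hc factors cancel in the ratio.
λ₁/λ₂ = (1/2² − 1/3²)/(1/2² − 1/6²) = 0.1389/0.2222 = 0.625.

0.625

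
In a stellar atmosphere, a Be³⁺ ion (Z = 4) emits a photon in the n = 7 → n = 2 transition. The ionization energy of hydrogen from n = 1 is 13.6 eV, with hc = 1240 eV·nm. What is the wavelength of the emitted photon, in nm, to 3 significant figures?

24.8 nm

For Z = 4 the level energies scale as Z², so the effective Rydberg energy is 13.6 × 16 = 217.6 eV.
ΔE = 217.6 × (1/2² − 1/7²) = 217.6 × 0.2296 = 49.96 eV.
λ = hc/ΔE = 1240 / 49.96 = 24.8 nm.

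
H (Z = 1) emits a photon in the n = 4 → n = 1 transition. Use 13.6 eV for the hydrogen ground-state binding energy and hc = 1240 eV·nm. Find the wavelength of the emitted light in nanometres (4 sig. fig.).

ΔE = 13.60 × (1/1² − 1/4²) = 13.60 × 0.9375 = 12.75 eV.
λ = hc/ΔE = 1240 / 12.75 = 97.25 nm.
This line belongs to the Lyman series.

97.25 nm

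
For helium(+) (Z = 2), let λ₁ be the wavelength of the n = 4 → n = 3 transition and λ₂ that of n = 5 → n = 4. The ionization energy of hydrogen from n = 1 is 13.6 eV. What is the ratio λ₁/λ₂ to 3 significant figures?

λ ∝ 1/ΔE ∝ 1/(1/n_f² − 1/n_i²), and the Z² and hc factors cancel in the ratio.
λ₁/λ₂ = (1/4² − 1/5²)/(1/3² − 1/4²) = 0.02250/0.04861 = 0.463.

0.463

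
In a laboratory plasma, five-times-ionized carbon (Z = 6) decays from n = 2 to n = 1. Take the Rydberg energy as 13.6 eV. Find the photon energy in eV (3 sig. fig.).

367 eV

The Bohr energies scale as Z², so for Z = 6: E_n = −489.6/n² eV.
E_2 = −489.6/4 = −122.4 eV and E_1 = −489.6/1 = −489.6 eV.
The photon energy is |E_2 − E_1| = 367 eV.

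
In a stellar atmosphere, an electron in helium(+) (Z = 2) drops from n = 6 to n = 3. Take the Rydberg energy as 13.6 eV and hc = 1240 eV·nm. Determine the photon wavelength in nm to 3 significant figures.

274 nm

For Z = 2 the level energies scale as Z², so the effective Rydberg energy is 13.6 × 4 = 54.40 eV.
ΔE = 54.40 × (1/3² − 1/6²) = 54.40 × 0.08333 = 4.533 eV.
λ = hc/ΔE = 1240 / 4.533 = 274 nm.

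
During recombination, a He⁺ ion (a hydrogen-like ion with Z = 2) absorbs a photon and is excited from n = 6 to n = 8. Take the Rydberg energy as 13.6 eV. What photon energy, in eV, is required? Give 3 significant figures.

The Bohr energies scale as Z², so for Z = 2: E_n = −54.40/n² eV.
E_8 = −54.40/64 = −0.8500 eV and E_6 = −54.40/36 = −1.511 eV.
The photon energy is |E_8 − E_6| = 0.661 eV.

0.661 eV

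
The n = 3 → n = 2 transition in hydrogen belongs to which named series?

Balmer

The series is set by the lower level: n_f = 2 is the Balmer series.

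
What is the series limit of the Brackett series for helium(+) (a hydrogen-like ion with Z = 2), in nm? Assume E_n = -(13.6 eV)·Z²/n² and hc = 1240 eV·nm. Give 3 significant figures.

The Brackett series has lower level n_f = 4; the series limit corresponds to n_i → ∞.
ΔE_max = 13.6 × 4 / 4² = 3.400 eV.
λ_min = 1240 / 3.400 = 365 nm.

365 nm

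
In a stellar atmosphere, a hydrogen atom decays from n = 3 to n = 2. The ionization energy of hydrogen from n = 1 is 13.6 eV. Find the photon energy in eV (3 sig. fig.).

1.89 eV

E_3 = −13.60/9 = −1.511 eV and E_2 = −13.60/4 = −3.400 eV.
The photon energy is |E_3 − E_2| = 1.89 eV.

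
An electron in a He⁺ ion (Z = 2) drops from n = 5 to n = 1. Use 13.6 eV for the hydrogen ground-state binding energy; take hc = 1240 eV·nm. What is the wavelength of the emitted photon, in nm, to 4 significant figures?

For Z = 2 the level energies scale as Z², so the effective Rydberg energy is 13.6 × 4 = 54.40 eV.
ΔE = 54.40 × (1/1² − 1/5²) = 54.40 × 0.9600 = 52.22 eV.
λ = hc/ΔE = 1240 / 52.22 = 23.74 nm.

23.74 nm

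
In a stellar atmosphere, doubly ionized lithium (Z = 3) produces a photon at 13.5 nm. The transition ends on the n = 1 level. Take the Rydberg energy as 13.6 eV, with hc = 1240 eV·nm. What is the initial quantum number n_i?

n_i = 2

The photon energy is ΔE = hc/λ = 1240 / 13.5 = 91.85 eV.
With Z = 3, ΔE = 122.4 × (1/n_f² − 1/n_i²), so 1/n_f² − 1/n_i² = 0.7504.
With n_f = 1: 1/n_i² = 1/1 − 0.7504 = 0.2496, so n_i ≈ 2.00.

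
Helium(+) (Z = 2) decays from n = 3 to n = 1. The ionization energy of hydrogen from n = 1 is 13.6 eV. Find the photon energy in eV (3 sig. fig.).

48.4 eV

The Bohr energies scale as Z², so for Z = 2: E_n = −54.40/n² eV.
E_3 = −54.40/9 = −6.044 eV and E_1 = −54.40/1 = −54.40 eV.
The photon energy is |E_3 − E_1| = 48.4 eV.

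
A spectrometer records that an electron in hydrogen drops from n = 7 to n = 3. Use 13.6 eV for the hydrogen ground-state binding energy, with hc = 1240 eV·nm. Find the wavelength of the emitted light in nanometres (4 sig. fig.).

ΔE = 13.60 × (1/3² − 1/7²) = 13.60 × 0.09070 = 1.234 eV.
λ = hc/ΔE = 1240 / 1.234 = 1005 nm.
This line belongs to the Paschen series.

1005 nm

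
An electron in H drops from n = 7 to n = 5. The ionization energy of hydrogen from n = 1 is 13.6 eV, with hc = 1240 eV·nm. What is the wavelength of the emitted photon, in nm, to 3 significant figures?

ΔE = 13.60 × (1/5² − 1/7²) = 13.60 × 0.01959 = 0.2664 eV.
λ = hc/ΔE = 1240 / 0.2664 = 4650 nm.

4650 nm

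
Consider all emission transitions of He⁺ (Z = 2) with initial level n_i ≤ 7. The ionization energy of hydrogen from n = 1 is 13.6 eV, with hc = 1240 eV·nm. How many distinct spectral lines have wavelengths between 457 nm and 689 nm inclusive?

Enumerate all n_i → n_f pairs with 1 ≤ n_f < n_i ≤ 7 and compute λ = 1240 / [13.6·4·(1/n_f² − 1/n_i²)].
Lines falling in [457, 689] nm: 4→3 (468.9 nm), 7→4 (541.5 nm), 6→4 (656.5 nm).

3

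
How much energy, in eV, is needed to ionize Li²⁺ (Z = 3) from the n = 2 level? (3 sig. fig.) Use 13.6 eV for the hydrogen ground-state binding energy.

30.6 eV

E_n = −13.6 Z²/n² = −122.4/n² eV for Z = 3.
E_2 = −122.4/4 = −30.6 eV, so ionization (to E = 0) requires 30.6 eV.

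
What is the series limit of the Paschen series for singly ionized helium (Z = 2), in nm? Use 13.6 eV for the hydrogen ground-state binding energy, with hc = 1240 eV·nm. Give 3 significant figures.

205 nm

The Paschen series has lower level n_f = 3; the series limit corresponds to n_i → ∞.
ΔE_max = 13.6 × 4 / 3² = 6.044 eV.
λ_min = 1240 / 6.044 = 205 nm.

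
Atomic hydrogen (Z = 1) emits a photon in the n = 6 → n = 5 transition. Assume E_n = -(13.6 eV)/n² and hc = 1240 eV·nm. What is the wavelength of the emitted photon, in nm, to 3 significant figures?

ΔE = 13.60 × (1/5² − 1/6²) = 13.60 × 0.01222 = 0.1662 eV.
λ = hc/ΔE = 1240 / 0.1662 = 7460 nm.
This line belongs to the Pfund series.

7460 nm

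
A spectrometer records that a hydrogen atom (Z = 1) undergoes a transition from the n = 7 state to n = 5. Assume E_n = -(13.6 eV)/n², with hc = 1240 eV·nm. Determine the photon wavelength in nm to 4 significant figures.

ΔE = 13.60 × (1/5² − 1/7²) = 13.60 × 0.01959 = 0.2664 eV.
λ = hc/ΔE = 1240 / 0.2664 = 4654 nm.
This line belongs to the Pfund series.

4654 nm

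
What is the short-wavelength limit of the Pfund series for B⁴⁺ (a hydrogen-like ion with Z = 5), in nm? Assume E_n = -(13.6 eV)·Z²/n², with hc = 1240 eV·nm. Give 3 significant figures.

91.2 nm

The Pfund series has lower level n_f = 5; the series limit corresponds to n_i → ∞.
ΔE_max = 13.6 × 25 / 5² = 13.60 eV.
λ_min = 1240 / 13.60 = 91.2 nm.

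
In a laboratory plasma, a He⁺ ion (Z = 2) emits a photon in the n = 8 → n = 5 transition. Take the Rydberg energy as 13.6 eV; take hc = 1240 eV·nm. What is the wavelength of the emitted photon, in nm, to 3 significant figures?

For Z = 2 the level energies scale as Z², so the effective Rydberg energy is 13.6 × 4 = 54.40 eV.
ΔE = 54.40 × (1/5² − 1/8²) = 54.40 × 0.02438 = 1.326 eV.
λ = hc/ΔE = 1240 / 1.326 = 935 nm.

935 nm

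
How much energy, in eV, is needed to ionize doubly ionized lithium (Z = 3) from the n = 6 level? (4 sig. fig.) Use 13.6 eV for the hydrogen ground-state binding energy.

E_n = −13.6 Z²/n² = −122.4/n² eV for Z = 3.
E_6 = −122.4/36 = −3.400 eV, so ionization (to E = 0) requires 3.400 eV.

3.400 eV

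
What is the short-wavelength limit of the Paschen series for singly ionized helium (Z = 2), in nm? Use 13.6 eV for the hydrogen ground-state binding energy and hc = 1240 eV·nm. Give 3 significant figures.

205 nm

The Paschen series has lower level n_f = 3; the series limit corresponds to n_i → ∞.
ΔE_max = 13.6 × 4 / 3² = 6.044 eV.
λ_min = 1240 / 6.044 = 205 nm.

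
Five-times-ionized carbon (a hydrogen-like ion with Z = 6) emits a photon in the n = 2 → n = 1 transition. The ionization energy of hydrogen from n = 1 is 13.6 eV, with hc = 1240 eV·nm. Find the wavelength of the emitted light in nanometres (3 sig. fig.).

3.38 nm

For Z = 6 the level energies scale as Z², so the effective Rydberg energy is 13.6 × 36 = 489.6 eV.
ΔE = 489.6 × (1/1² − 1/2²) = 489.6 × 0.7500 = 367.2 eV.
λ = hc/ΔE = 1240 / 367.2 = 3.38 nm.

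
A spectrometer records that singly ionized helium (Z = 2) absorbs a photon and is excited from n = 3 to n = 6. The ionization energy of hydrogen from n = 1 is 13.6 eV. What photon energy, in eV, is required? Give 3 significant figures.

4.53 eV

The Bohr energies scale as Z², so for Z = 2: E_n = −54.40/n² eV.
E_6 = −54.40/36 = −1.511 eV and E_3 = −54.40/9 = −6.044 eV.
The photon energy is |E_6 − E_3| = 4.53 eV.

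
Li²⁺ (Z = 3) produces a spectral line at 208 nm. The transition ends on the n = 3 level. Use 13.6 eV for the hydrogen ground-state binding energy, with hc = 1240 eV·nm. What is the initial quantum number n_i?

The photon energy is ΔE = hc/λ = 1240 / 208 = 5.962 eV.
With Z = 3, ΔE = 122.4 × (1/n_f² − 1/n_i²), so 1/n_f² − 1/n_i² = 0.04871.
With n_f = 3: 1/n_i² = 1/9 − 0.04871 = 0.06241, so n_i ≈ 4.00.

n_i = 4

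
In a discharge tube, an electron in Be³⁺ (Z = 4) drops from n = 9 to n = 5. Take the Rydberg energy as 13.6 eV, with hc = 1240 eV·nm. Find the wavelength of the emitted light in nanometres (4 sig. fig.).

206.1 nm

For Z = 4 the level energies scale as Z², so the effective Rydberg energy is 13.6 × 16 = 217.6 eV.
ΔE = 217.6 × (1/5² − 1/9²) = 217.6 × 0.02765 = 6.018 eV.
λ = hc/ΔE = 1240 / 6.018 = 206.1 nm.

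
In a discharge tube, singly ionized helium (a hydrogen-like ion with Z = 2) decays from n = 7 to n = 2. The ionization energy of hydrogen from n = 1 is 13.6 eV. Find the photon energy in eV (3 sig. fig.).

12.5 eV

The Bohr energies scale as Z², so for Z = 2: E_n = −54.40/n² eV.
E_7 = −54.40/49 = −1.110 eV and E_2 = −54.40/4 = −13.60 eV.
The photon energy is |E_7 − E_2| = 12.5 eV.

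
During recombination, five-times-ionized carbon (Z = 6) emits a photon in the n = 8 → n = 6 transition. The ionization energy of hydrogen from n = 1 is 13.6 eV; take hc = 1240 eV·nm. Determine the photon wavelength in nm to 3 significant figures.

208 nm

For Z = 6 the level energies scale as Z², so the effective Rydberg energy is 13.6 × 36 = 489.6 eV.
ΔE = 489.6 × (1/6² − 1/8²) = 489.6 × 0.01215 = 5.950 eV.
λ = hc/ΔE = 1240 / 5.950 = 208 nm.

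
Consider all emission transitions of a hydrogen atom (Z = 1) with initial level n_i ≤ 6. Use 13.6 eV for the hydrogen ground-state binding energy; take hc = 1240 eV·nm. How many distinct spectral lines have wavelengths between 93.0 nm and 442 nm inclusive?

Enumerate all n_i → n_f pairs with 1 ≤ n_f < n_i ≤ 6 and compute λ = 1240 / [13.6·1·(1/n_f² − 1/n_i²)].
Lines falling in [93.0, 442] nm: 6→1 (93.78 nm), 5→1 (94.98 nm), 4→1 (97.25 nm), 3→1 (102.6 nm), 2→1 (121.6 nm), 6→2 (410.3 nm), 5→2 (434.2 nm).

7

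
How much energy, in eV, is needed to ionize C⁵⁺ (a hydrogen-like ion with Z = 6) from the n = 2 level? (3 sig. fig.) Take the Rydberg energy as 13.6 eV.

122 eV

E_n = −13.6 Z²/n² = −489.6/n² eV for Z = 6.
E_2 = −489.6/4 = −122 eV, so ionization (to E = 0) requires 122 eV.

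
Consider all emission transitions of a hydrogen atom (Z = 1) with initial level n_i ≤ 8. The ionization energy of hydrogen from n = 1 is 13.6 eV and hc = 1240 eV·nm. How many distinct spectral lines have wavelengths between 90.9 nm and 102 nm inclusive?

5

Enumerate all n_i → n_f pairs with 1 ≤ n_f < n_i ≤ 8 and compute λ = 1240 / [13.6·1·(1/n_f² − 1/n_i²)].
Lines falling in [90.9, 102] nm: 8→1 (92.62 nm), 7→1 (93.08 nm), 6→1 (93.78 nm), 5→1 (94.98 nm), 4→1 (97.25 nm).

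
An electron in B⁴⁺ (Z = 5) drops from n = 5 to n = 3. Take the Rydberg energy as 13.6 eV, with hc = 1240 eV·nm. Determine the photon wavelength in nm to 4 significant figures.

For Z = 5 the level energies scale as Z², so the effective Rydberg energy is 13.6 × 25 = 340.0 eV.
ΔE = 340.0 × (1/3² − 1/5²) = 340.0 × 0.07111 = 24.18 eV.
λ = hc/ΔE = 1240 / 24.18 = 51.29 nm.

51.29 nm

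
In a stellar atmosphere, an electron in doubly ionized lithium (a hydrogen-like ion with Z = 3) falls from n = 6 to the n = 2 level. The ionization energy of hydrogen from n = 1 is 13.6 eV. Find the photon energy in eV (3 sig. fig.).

The Bohr energies scale as Z², so for Z = 3: E_n = −122.4/n² eV.
E_6 = −122.4/36 = −3.400 eV and E_2 = −122.4/4 = −30.60 eV.
The photon energy is |E_6 − E_2| = 27.2 eV.

27.2 eV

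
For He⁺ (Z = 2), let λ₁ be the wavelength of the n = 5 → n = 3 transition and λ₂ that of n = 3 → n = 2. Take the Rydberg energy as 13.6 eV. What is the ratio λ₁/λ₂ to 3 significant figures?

λ ∝ 1/ΔE ∝ 1/(1/n_f² − 1/n_i²), and the Z² and hc factors cancel in the ratio.
λ₁/λ₂ = (1/2² − 1/3²)/(1/3² − 1/5²) = 0.1389/0.07111 = 1.95.

1.95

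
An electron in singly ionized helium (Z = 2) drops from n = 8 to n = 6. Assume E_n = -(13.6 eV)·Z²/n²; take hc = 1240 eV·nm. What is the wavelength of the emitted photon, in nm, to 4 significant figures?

1876 nm

For Z = 2 the level energies scale as Z², so the effective Rydberg energy is 13.6 × 4 = 54.40 eV.
ΔE = 54.40 × (1/6² − 1/8²) = 54.40 × 0.01215 = 0.6611 eV.
λ = hc/ΔE = 1240 / 0.6611 = 1876 nm.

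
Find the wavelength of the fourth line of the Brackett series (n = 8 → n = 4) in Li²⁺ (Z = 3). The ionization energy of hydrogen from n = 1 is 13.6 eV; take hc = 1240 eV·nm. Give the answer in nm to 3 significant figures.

The Brackett series terminates on n_f = 4; the fourth line has n_i = 4+4 = 8.
ΔE = 122.4 × (1/4² − 1/8²) = 5.738 eV.
λ = 1240 / 5.738 = 216 nm.

216 nm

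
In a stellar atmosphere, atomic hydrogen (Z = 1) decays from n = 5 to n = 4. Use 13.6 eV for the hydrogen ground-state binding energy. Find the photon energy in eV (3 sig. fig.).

0.306 eV

E_5 = −13.60/25 = −0.5440 eV and E_4 = −13.60/16 = −0.8500 eV.
The photon energy is |E_5 − E_4| = 0.306 eV.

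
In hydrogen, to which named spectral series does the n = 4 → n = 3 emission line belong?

The series is set by the lower level: n_f = 3 is the Paschen series.

Paschen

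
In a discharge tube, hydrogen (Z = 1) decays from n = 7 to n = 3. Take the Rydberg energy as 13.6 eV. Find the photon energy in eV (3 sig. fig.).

1.23 eV

E_7 = −13.60/49 = −0.2776 eV and E_3 = −13.60/9 = −1.511 eV.
The photon energy is |E_7 − E_3| = 1.23 eV.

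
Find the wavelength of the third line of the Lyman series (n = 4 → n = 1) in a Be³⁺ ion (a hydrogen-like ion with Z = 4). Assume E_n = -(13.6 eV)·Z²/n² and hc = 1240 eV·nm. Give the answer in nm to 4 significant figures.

The Lyman series terminates on n_f = 1; the third line has n_i = 1+3 = 4.
ΔE = 217.6 × (1/1² − 1/4²) = 204.0 eV.
λ = 1240 / 204.0 = 6.078 nm.

6.078 nm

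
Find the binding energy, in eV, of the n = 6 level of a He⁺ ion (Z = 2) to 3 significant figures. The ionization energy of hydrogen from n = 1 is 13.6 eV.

E_n = −13.6 Z²/n² = −54.40/n² eV for Z = 2.
E_6 = −54.40/36 = −1.51 eV, so ionization (to E = 0) requires 1.51 eV.

1.51 eV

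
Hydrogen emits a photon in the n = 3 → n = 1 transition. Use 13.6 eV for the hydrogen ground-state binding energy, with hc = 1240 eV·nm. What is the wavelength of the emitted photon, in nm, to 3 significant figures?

ΔE = 13.60 × (1/1² − 1/3²) = 13.60 × 0.8889 = 12.09 eV.
λ = hc/ΔE = 1240 / 12.09 = 103 nm.

103 nm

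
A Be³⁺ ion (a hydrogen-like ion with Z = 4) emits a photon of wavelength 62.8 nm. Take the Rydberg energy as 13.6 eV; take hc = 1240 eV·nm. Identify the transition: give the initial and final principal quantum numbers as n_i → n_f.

The photon energy is ΔE = hc/λ = 1240 / 62.8 = 19.75 eV.
With Z = 4, ΔE = 217.6 × (1/n_f² − 1/n_i²), so 1/n_f² − 1/n_i² = 0.09074.
Trying n_f = 3 gives 1/n_i² = 0.02037, i.e. n_i ≈ 7; this pair matches.

n_i = 7, n_f = 3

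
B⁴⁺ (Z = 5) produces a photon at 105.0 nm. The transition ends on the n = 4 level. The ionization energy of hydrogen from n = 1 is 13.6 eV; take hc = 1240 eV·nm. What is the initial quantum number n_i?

n_i = 6

The photon energy is ΔE = hc/λ = 1240 / 105.0 = 11.81 eV.
With Z = 5, ΔE = 340.0 × (1/n_f² − 1/n_i²), so 1/n_f² − 1/n_i² = 0.03473.
With n_f = 4: 1/n_i² = 1/16 − 0.03473 = 0.02777, so n_i ≈ 6.00.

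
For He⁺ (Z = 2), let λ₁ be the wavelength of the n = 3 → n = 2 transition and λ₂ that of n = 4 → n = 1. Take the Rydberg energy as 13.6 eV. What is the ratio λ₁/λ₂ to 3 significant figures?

6.75

λ ∝ 1/ΔE ∝ 1/(1/n_f² − 1/n_i²), and the Z² and hc factors cancel in the ratio.
λ₁/λ₂ = (1/1² − 1/4²)/(1/2² − 1/3²) = 0.9375/0.1389 = 6.75.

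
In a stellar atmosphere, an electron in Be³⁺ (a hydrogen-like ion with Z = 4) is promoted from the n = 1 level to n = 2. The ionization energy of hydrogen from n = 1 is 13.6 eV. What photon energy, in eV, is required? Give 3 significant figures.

The Bohr energies scale as Z², so for Z = 4: E_n = −217.6/n² eV.
E_2 = −217.6/4 = −54.40 eV and E_1 = −217.6/1 = −217.6 eV.
The photon energy is |E_2 − E_1| = 163 eV.

163 eV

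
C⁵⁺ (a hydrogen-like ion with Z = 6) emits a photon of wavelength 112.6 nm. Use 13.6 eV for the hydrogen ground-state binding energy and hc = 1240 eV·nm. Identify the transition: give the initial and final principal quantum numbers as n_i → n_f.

n_i = 5, n_f = 4

The photon energy is ΔE = hc/λ = 1240 / 112.6 = 11.01 eV.
With Z = 6, ΔE = 489.6 × (1/n_f² − 1/n_i²), so 1/n_f² − 1/n_i² = 0.02249.
Trying n_f = 4 gives 1/n_i² = 0.04001, i.e. n_i ≈ 5; this pair matches.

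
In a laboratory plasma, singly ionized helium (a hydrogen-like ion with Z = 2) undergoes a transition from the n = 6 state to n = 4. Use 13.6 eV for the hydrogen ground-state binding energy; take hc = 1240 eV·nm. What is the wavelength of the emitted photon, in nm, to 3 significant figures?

For Z = 2 the level energies scale as Z², so the effective Rydberg energy is 13.6 × 4 = 54.40 eV.
ΔE = 54.40 × (1/4² − 1/6²) = 54.40 × 0.03472 = 1.889 eV.
λ = hc/ΔE = 1240 / 1.889 = 656 nm.

656 nm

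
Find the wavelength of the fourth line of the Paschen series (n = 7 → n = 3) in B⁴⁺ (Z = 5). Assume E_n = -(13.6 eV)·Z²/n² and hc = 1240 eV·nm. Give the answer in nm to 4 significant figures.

The Paschen series terminates on n_f = 3; the fourth line has n_i = 3+4 = 7.
ΔE = 340.0 × (1/3² − 1/7²) = 30.84 eV.
λ = 1240 / 30.84 = 40.21 nm.

40.21 nm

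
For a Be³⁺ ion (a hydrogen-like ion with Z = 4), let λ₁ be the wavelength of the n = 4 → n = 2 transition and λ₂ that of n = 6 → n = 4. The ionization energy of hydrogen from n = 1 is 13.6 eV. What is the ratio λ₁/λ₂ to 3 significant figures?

0.185

λ ∝ 1/ΔE ∝ 1/(1/n_f² − 1/n_i²), and the Z² and hc factors cancel in the ratio.
λ₁/λ₂ = (1/4² − 1/6²)/(1/2² − 1/4²) = 0.03472/0.1875 = 0.185.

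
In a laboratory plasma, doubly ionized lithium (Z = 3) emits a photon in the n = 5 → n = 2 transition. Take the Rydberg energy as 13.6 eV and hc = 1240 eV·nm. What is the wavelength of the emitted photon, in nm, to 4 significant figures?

48.24 nm

For Z = 3 the level energies scale as Z², so the effective Rydberg energy is 13.6 × 9 = 122.4 eV.
ΔE = 122.4 × (1/2² − 1/5²) = 122.4 × 0.2100 = 25.70 eV.
λ = hc/ΔE = 1240 / 25.70 = 48.24 nm.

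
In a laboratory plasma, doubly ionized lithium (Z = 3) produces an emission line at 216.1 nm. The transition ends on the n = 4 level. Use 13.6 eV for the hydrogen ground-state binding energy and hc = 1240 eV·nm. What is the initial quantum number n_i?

n_i = 8

The photon energy is ΔE = hc/λ = 1240 / 216.1 = 5.738 eV.
With Z = 3, ΔE = 122.4 × (1/n_f² − 1/n_i²), so 1/n_f² − 1/n_i² = 0.04688.
With n_f = 4: 1/n_i² = 1/16 − 0.04688 = 0.01562, so n_i ≈ 8.00.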